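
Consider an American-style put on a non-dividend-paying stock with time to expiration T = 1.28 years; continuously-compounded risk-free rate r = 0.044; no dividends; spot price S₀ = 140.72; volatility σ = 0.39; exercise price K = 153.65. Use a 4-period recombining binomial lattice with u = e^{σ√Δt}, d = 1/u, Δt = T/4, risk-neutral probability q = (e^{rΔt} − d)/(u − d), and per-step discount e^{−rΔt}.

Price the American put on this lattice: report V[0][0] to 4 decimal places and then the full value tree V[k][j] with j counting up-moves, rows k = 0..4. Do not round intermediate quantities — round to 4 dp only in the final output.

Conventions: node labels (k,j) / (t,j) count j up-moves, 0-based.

params: Δt=0.32000 u=1.24685 d=0.80202 q=0.47695 e^(-rΔt)=0.98602
t_4 payoffs: 95.4257 63.1330 12.9300 0.0000 0.0000
k=3: node(3,0) S=72.5967 payoff=81.0533 vs cont=78.9050 → 81.0533 [stop]  node(3,1) S=112.8608 payoff=40.7892 vs cont=38.6410 → 40.7892 [stop]  node(3,2) S=175.4562 payoff=0.0000 vs cont=6.6685 → 6.6685 [wait]  node(3,3) S=272.7687 payoff=0.0000 vs cont=0.0000 → 0.0000 [wait]
k=2: node(2,0) S=90.5170 payoff=63.1330 vs cont=60.9848 → 63.1330 [stop]  node(2,1) S=140.7200 payoff=12.9300 vs cont=24.1728 → 24.1728 [wait]  node(2,2) S=218.7669 payoff=0.0000 vs cont=3.4392 → 3.4392 [wait]
k=1: node(1,0) S=112.8608 payoff=40.7892 vs cont=43.9282 → 43.9282 [wait]  node(1,1) S=175.4562 payoff=0.0000 vs cont=14.0843 → 14.0843 [wait]
k=0: node(0,0) S=140.7200 payoff=12.9300 vs cont=29.2791 → 29.2791 [wait]

price = 29.2791
tree:
29.2791
43.9282 14.0843
63.1330 24.1728 3.4392
81.0533 40.7892 6.6685 0.0000
95.4257 63.1330 12.9300 0.0000 0.0000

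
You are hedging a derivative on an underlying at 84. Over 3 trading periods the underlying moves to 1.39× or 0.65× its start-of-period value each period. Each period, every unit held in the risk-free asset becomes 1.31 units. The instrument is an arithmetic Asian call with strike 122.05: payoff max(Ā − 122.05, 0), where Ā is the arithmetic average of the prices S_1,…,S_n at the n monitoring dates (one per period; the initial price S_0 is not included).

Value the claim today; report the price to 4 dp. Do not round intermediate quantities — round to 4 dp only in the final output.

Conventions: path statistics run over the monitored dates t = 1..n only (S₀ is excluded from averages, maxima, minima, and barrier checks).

Under the martingale measure an up-move has probability p* = 0.8919; value the claim as the probability-weighted average of per-path payoffs, discounted 3 periods at R = 1.31.
Enumerate all 2^3 = 8 price paths (U = up ×1.39, D = down ×0.65); each path with k up-moves has probability p*^k·(1−p*)^(3−k).
DDD: Ā=37.7195, payoff=0.0000, prob=0.001263
UDD: Ā=80.6617, payoff=0.0000, prob=0.010424
DUD: Ā=59.9417, payoff=0.0000, prob=0.010424
UUD: Ā=128.1830, payoff=6.1330, prob=0.085997
DDU: Ā=46.4737, payoff=0.0000, prob=0.010424
UDU: Ā=99.3822, payoff=0.0000, prob=0.085997
DUU: Ā=78.6622, payoff=0.0000, prob=0.085997
UUU: Ā=168.2161, payoff=46.1661, prob=0.709474
Price = Σ prob·payoff / R^3 = 33.281103 / 2.248091 = 14.8042

price = 14.8042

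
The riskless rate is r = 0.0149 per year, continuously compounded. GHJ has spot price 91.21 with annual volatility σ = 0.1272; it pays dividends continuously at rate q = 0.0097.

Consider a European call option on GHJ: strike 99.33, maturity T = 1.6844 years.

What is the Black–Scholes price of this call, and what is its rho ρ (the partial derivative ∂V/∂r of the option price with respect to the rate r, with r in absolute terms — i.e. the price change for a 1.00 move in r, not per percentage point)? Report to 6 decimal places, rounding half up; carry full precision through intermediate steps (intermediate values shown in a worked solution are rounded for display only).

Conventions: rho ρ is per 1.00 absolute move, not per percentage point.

σ√T = 0.1272·√1.6844 = 0.165086
d₁ = (ln(S/K) + (r−q+σ²/2)T) / (σ√T) = (ln(91.21/99.33) + (0.0149−0.0097+0.1272²/2)·1.6844) / 0.165086 = (-0.085283 + 0.022386) / 0.165086 = -0.380999
d₂ = d₁ − σ√T = -0.380999 − 0.165086 = -0.546085
e^{−rT} = 0.975215
e^{−qT} = 0.983794
N(d₁) = 0.351602,  N(d₂) = 0.292504
Call price V = S·e^{−qT}·N(d₁) − K·e^{−rT}·N(d₂) = 31.549893 − 28.334278 = 3.215616
ρ = K·T·e^{−rT}·N(d₂) = 47.726258

price = 3.215616
ρ = 47.726258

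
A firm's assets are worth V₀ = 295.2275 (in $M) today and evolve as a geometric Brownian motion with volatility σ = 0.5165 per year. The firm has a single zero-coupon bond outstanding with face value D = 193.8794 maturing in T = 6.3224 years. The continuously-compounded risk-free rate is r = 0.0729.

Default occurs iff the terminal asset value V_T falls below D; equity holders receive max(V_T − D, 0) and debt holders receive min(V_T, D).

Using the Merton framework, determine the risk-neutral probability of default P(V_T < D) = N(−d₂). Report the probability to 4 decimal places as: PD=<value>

PD=0.4883

Work the structural quantities from V₀ = 295.2275 against face 193.8794:
d₁ = [ln(V₀/D) + (r + σ²/2)T] / (σ√T)
   = [ln(295.2275/193.8794) + (0.0729 + 0.5·0.5165²)·6.3224] / (0.5165·√6.3224)
   = [0.420510 + 1.304223] / 1.298707 = 1.328038
d₂ = d₁ − σ√T = 1.328038 − 1.298707 = 0.029331
risk-neutral PD = N(−d₂) = N(-0.029331) = 0.488300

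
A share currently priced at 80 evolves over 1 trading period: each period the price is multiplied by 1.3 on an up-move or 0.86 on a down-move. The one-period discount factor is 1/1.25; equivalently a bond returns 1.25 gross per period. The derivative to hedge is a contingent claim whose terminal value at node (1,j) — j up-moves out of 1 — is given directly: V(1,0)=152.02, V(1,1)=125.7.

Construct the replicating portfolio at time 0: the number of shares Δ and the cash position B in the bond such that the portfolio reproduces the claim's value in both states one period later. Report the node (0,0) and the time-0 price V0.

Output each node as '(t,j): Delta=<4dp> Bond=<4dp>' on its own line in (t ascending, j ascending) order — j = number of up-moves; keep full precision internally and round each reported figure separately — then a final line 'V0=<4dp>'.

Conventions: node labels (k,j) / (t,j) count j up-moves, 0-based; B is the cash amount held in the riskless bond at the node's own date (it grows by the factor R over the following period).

(0,0): Delta=-0.7477 Bond=162.7709
V0=102.9527

The replicating-portfolio and risk-neutral prices coincide; use p* = (1.25−0.86)/(1.3−0.86) = 0.8864 for the latter.
At maturity the claim pays: V(1,0)=152.0200, V(1,1)=125.7000
Node (0,0) S=80.0000: V=(p*·125.7000+(1−p*)·152.0200)/1.25=102.9527; Δ=(125.7000−152.0200)/(104.0000−68.8000)=-0.7477; B=V−Δ·S=162.7709
Check: Δ(0,0)·S0 + B(0,0) = 102.9527 = V0.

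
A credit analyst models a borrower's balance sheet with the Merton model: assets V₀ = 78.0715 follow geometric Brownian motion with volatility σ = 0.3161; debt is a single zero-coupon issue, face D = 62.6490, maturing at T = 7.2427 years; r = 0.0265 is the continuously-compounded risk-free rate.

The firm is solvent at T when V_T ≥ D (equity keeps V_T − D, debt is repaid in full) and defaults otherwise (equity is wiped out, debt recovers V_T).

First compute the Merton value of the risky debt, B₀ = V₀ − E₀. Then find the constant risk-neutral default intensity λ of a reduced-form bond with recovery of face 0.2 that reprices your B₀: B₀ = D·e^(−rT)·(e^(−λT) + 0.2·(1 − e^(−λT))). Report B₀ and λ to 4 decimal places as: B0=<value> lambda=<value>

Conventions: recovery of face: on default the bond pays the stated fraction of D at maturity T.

Work the structural quantities from V₀ = 78.0715 against face 62.6490:
d₁ = [ln(V₀/D) + (r + σ²/2)T] / (σ√T)
   = [ln(78.0715/62.6490) + (0.0265 + 0.5·0.3161²)·7.2427] / (0.3161·√7.2427)
   = [0.220077 + 0.553774] / 0.850697 = 0.909668
d₂ = d₁ − σ√T = 0.909668 − 0.850697 = 0.058971
N(d₁) = 0.818501,  N(d₂) = 0.523512,  e^(−rT) = 0.825363
E₀ = V₀·N(d₁) − D·e^(−rT)·N(d₂)
   = 78.0715·0.818501 − 62.6490·0.825363·0.523512 = 36.831731
B₀ = V₀ − E₀ = 78.0715 − 36.831731 = 41.239769
e^(−λT) = (B₀·e^(rT)/D − 0.2)/(1 − 0.2) = (41.2398·1.211588/62.6490 − 0.2)/0.8 = 0.74693590
λ = −ln(0.74693590)/7.2427 = 0.040286

B0=41.2398 lambda=0.0403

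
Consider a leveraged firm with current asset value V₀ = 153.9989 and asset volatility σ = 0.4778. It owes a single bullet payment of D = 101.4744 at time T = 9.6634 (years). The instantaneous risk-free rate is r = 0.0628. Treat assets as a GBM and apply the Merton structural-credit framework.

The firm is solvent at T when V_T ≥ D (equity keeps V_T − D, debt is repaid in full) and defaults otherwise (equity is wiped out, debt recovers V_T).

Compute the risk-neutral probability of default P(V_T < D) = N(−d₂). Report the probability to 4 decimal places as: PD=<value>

PD=0.5212

Apply the equity-as-call identities (strike 101.4744, horizon 9.6634 years):
d₁ = [ln(V₀/D) + (r + σ²/2)T] / (σ√T)
   = [ln(153.9989/101.4744) + (0.0628 + 0.5·0.4778²)·9.6634] / (0.4778·√9.6634)
   = [0.417139 + 1.709904] / 1.485290 = 1.432073
d₂ = d₁ − σ√T = 1.432073 − 1.485290 = -0.053217
risk-neutral PD = N(−d₂) = N(0.053217) = 0.521220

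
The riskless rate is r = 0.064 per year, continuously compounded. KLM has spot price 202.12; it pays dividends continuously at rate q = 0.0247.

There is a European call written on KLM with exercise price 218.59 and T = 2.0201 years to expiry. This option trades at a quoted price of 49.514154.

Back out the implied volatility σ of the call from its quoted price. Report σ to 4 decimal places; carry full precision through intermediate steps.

sigma = 0.4616

At σ = 0.4616 the Black–Scholes value reproduces the quote:
σ√T = 0.4616·√2.0201 = 0.656073
d₁ = (ln(S/K) + (r−q+σ²/2)T) / (σ√T) = (ln(202.12/218.59) + (0.064−0.0247+0.4616²/2)·2.0201) / 0.656073 = (-0.078336 + 0.294606) / 0.656073 = 0.329643
d₂ = d₁ − σ√T = 0.329643 − 0.656073 = -0.326431
e^{−rT} = 0.878722
e^{−qT} = 0.951328
N(d₁) = 0.629165,  N(d₂) = 0.372049
V = S·e^{−qT}·N(d₁) − K·e^{−rT}·N(d₂) = 120.977351 − 71.463198 = 49.514154 (the quoted price), and the Black–Scholes price is strictly increasing in σ, so σ is unique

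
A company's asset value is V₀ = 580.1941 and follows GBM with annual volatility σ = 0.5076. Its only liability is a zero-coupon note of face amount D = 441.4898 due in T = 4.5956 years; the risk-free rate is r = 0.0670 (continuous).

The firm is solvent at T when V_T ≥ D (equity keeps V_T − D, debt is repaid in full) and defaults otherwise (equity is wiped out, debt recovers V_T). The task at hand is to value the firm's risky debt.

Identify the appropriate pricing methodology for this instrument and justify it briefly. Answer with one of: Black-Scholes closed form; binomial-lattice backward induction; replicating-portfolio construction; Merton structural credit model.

Key observation: assets follow a GBM and default happens iff V_T < 441.4898; valuing claims on that split (equity as a call, risky debt as the residual) is the structural model's definition.

framework: Merton structural credit model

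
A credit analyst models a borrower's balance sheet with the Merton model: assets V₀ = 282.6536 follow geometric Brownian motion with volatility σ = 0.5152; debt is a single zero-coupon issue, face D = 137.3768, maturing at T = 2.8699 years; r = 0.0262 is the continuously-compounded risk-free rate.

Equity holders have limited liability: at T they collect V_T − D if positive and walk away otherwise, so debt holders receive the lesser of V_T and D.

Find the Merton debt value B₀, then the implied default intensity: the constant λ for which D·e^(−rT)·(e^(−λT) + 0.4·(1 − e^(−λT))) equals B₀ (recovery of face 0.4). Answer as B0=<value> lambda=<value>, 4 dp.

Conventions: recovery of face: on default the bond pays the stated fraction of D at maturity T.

Work the structural quantities from V₀ = 282.6536 against face 137.3768:
d₁ = [ln(V₀/D) + (r + σ²/2)T] / (σ√T)
   = [ln(282.6536/137.3768) + (0.0262 + 0.5·0.5152²)·2.8699] / (0.5152·√2.8699)
   = [0.721495 + 0.456072] / 0.872789 = 1.349199
d₂ = d₁ − σ√T = 1.349199 − 0.872789 = 0.476410
N(d₁) = 0.911364,  N(d₂) = 0.683109,  e^(−rT) = 0.927566
E₀ = V₀·N(d₁) − D·e^(−rT)·N(d₂)
   = 282.6536·0.911364 − 137.3768·0.927566·0.683109 = 170.554307
B₀ = V₀ − E₀ = 282.6536 − 170.554307 = 112.099293
e^(−λT) = (B₀·e^(rT)/D − 0.4)/(1 − 0.4) = (112.0993·1.078090/137.3768 − 0.4)/0.6 = 0.79953415
λ = −ln(0.79953415)/2.8699 = 0.077956

B0=112.0993 lambda=0.0780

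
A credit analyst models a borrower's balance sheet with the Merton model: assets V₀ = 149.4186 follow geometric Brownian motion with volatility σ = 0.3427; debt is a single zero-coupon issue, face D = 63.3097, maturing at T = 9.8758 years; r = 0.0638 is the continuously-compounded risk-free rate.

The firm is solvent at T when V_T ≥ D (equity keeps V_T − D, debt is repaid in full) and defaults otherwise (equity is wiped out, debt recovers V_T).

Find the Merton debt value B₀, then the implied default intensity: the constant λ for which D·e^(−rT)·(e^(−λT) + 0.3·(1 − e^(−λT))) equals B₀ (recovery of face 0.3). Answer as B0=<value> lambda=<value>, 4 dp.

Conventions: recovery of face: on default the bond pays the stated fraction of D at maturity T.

B0=31.0843 lambda=0.0120

Work the structural quantities from V₀ = 149.4186 against face 63.3097:
d₁ = [ln(V₀/D) + (r + σ²/2)T] / (σ√T)
   = [ln(149.4186/63.3097) + (0.0638 + 0.5·0.3427²)·9.8758] / (0.3427·√9.8758)
   = [0.858713 + 1.209999] / 1.076962 = 1.920878
d₂ = d₁ − σ√T = 1.920878 − 1.076962 = 0.843917
N(d₁) = 0.972626,  N(d₂) = 0.800642,  e^(−rT) = 0.532551
E₀ = V₀·N(d₁) − D·e^(−rT)·N(d₂)
   = 149.4186·0.972626 − 63.3097·0.532551·0.800642 = 118.334310
B₀ = V₀ − E₀ = 149.4186 − 118.334310 = 31.084290
e^(−λT) = (B₀·e^(rT)/D − 0.3)/(1 − 0.3) = (31.0843·1.877753/63.3097 − 0.3)/0.7 = 0.88850611
λ = −ln(0.88850611)/9.8758 = 0.011970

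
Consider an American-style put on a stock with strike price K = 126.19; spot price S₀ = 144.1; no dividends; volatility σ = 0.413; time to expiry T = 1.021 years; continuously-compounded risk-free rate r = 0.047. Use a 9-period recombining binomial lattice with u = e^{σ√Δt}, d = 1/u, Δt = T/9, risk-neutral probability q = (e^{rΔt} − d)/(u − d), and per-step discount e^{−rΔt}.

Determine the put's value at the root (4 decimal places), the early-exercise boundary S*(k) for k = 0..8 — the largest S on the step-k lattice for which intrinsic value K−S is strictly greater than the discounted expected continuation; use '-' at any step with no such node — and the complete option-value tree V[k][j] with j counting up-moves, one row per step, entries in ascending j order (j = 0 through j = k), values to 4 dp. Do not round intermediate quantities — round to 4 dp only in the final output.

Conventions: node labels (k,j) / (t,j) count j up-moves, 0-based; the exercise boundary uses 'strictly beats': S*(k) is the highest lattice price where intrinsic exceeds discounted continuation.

price = 12.0087
boundary = - - - - 82.6065 71.8790 82.6065 94.9351 109.1036
tree:
12.0087
17.3666 6.4389
24.4224 10.0490 2.6679
33.2445 15.3029 4.5684 0.6747
43.5835 22.6080 7.6973 1.2888 0.0285
54.3110 32.1546 12.6973 2.4610 0.0556 0.0000
63.6454 43.5835 20.3461 4.6971 0.1083 0.0000 0.0000
71.7677 54.3110 31.2549 8.9608 0.2112 0.0000 0.0000 0.0000
78.8351 63.6454 43.5835 17.0864 0.4119 0.0000 0.0000 0.0000 0.0000
84.9848 71.7677 54.3110 31.2549 0.8033 0.0000 0.0000 0.0000 0.0000 0.0000

Δt=0.11344  u=1.14924  d=0.87014  q=0.48443  discount=0.99468
step 9 (expiry): payoffs max(K−S,0) = 84.9848 71.7677 54.3110 31.2549 0.8033 0.0000 0.0000 0.0000 0.0000 0.0000
step 8: (k=8,j=0): S=47.3549, K−S=78.8351, hold=78.1641 ⇒ V=78.8351 exercise | (k=8,j=1): S=62.5446, K−S=63.6454, hold=62.9744 ⇒ V=63.6454 exercise | (k=8,j=2): S=82.6065, K−S=43.5835, hold=42.9124 ⇒ V=43.5835 exercise | (k=8,j=3): S=109.1036, K−S=17.0864, hold=16.4153 ⇒ V=17.0864 exercise | (k=8,j=4): S=144.1000, K−S=0.0000, hold=0.4119 ⇒ V=0.4119 continue | (k=8,j=5): S=190.3219, K−S=0.0000, hold=0.0000 ⇒ V=0.0000 continue | (k=8,j=6): S=251.3700, K−S=0.0000, hold=0.0000 ⇒ V=0.0000 continue | (k=8,j=7): S=332.0002, K−S=0.0000, hold=0.0000 ⇒ V=0.0000 continue | (k=8,j=8): S=438.4934, K−S=0.0000, hold=0.0000 ⇒ V=0.0000 continue  boundary S*=109.1036
step 7: (k=7,j=0): S=54.4223, K−S=71.7677, hold=71.0966 ⇒ V=71.7677 exercise | (k=7,j=1): S=71.8790, K−S=54.3110, hold=53.6400 ⇒ V=54.3110 exercise | (k=7,j=2): S=94.9351, K−S=31.2549, hold=30.5839 ⇒ V=31.2549 exercise | (k=7,j=3): S=125.3867, K−S=0.8033, hold=8.9608 ⇒ V=8.9608 continue | (k=7,j=4): S=165.6061, K−S=0.0000, hold=0.2112 ⇒ V=0.2112 continue | (k=7,j=5): S=218.7264, K−S=0.0000, hold=0.0000 ⇒ V=0.0000 continue | (k=7,j=6): S=288.8856, K−S=0.0000, hold=0.0000 ⇒ V=0.0000 continue | (k=7,j=7): S=381.5493, K−S=0.0000, hold=0.0000 ⇒ V=0.0000 continue  boundary S*=94.9351
step 6: (k=6,j=0): S=62.5446, K−S=63.6454, hold=62.9744 ⇒ V=63.6454 exercise | (k=6,j=1): S=82.6065, K−S=43.5835, hold=42.9124 ⇒ V=43.5835 exercise | (k=6,j=2): S=109.1036, K−S=17.0864, hold=20.3461 ⇒ V=20.3461 continue | (k=6,j=3): S=144.1000, K−S=0.0000, hold=4.6971 ⇒ V=4.6971 continue | (k=6,j=4): S=190.3219, K−S=0.0000, hold=0.1083 ⇒ V=0.1083 continue | (k=6,j=5): S=251.3700, K−S=0.0000, hold=0.0000 ⇒ V=0.0000 continue | (k=6,j=6): S=332.0002, K−S=0.0000, hold=0.0000 ⇒ V=0.0000 continue  boundary S*=82.6065
step 5: (k=5,j=0): S=71.8790, K−S=54.3110, hold=53.6400 ⇒ V=54.3110 exercise | (k=5,j=1): S=94.9351, K−S=31.2549, hold=32.1546 ⇒ V=32.1546 continue | (k=5,j=2): S=125.3867, K−S=0.8033, hold=12.6973 ⇒ V=12.6973 continue | (k=5,j=3): S=165.6061, K−S=0.0000, hold=2.4610 ⇒ V=2.4610 continue | (k=5,j=4): S=218.7264, K−S=0.0000, hold=0.0556 ⇒ V=0.0556 continue | (k=5,j=5): S=288.8856, K−S=0.0000, hold=0.0000 ⇒ V=0.0000 continue  boundary S*=71.8790
step 4: (k=4,j=0): S=82.6065, K−S=43.5835, hold=43.3459 ⇒ V=43.5835 exercise | (k=4,j=1): S=109.1036, K−S=17.0864, hold=22.6080 ⇒ V=22.6080 continue | (k=4,j=2): S=144.1000, K−S=0.0000, hold=7.6973 ⇒ V=7.6973 continue | (k=4,j=3): S=190.3219, K−S=0.0000, hold=1.2888 ⇒ V=1.2888 continue | (k=4,j=4): S=251.3700, K−S=0.0000, hold=0.0285 ⇒ V=0.0285 continue  boundary S*=82.6065
step 3: (k=3,j=0): S=94.9351, K−S=31.2549, hold=33.2445 ⇒ V=33.2445 continue | (k=3,j=1): S=125.3867, K−S=0.8033, hold=15.3029 ⇒ V=15.3029 continue | (k=3,j=2): S=165.6061, K−S=0.0000, hold=4.5684 ⇒ V=4.5684 continue | (k=3,j=3): S=218.7264, K−S=0.0000, hold=0.6747 ⇒ V=0.6747 continue  boundary S*=-
step 2: (k=2,j=0): S=109.1036, K−S=17.0864, hold=24.4224 ⇒ V=24.4224 continue | (k=2,j=1): S=144.1000, K−S=0.0000, hold=10.0490 ⇒ V=10.0490 continue | (k=2,j=2): S=190.3219, K−S=0.0000, hold=2.6679 ⇒ V=2.6679 continue  boundary S*=-
step 1: (k=1,j=0): S=125.3867, K−S=0.8033, hold=17.3666 ⇒ V=17.3666 continue | (k=1,j=1): S=165.6061, K−S=0.0000, hold=6.4389 ⇒ V=6.4389 continue  boundary S*=-
step 0: (k=0,j=0): S=144.1000, K−S=0.0000, hold=12.0087 ⇒ V=12.0087 continue  boundary S*=-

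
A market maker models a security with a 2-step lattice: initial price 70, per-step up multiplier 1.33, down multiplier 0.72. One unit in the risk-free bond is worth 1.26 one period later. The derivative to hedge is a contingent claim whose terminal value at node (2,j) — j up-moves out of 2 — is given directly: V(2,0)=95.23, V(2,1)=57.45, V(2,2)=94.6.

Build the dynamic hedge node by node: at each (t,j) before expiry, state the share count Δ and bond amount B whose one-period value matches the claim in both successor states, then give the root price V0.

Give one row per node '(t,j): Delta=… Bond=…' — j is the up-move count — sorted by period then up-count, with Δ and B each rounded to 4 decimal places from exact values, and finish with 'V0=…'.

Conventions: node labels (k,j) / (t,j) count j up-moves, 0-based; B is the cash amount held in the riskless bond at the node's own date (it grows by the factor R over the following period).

Arbitrage-free pricing uses the up-move probability p* = (R−d)/(u−d) = 0.8852, discounting each step at R = 1.26.
Payoffs at expiry: V(2,0)=95.2300, V(2,1)=57.4500, V(2,2)=94.6000
Node (1,0) S=50.4000: V=(p*·57.4500+(1−p*)·95.2300)/1.26=49.0360; Δ=(57.4500−95.2300)/(67.0320−36.2880)=-1.2289; B=V−Δ·S=110.9705
Node (1,1) S=93.1000: V=(p*·94.6000+(1−p*)·57.4500)/1.26=71.6959; Δ=(94.6000−57.4500)/(123.8230−67.0320)=0.6542; B=V−Δ·S=10.7943
Node (0,0) S=70.0000: V=(p*·71.6959+(1−p*)·49.0360)/1.26=54.8378; Δ=(71.6959−49.0360)/(93.1000−50.4000)=0.5307; B=V−Δ·S=17.6904
Sanity check at the root: Δ(0,0)·S0 + B(0,0) reproduces V0 = 54.8378.

(0,0): Delta=0.5307 Bond=17.6904
(1,0): Delta=-1.2289 Bond=110.9705
(1,1): Delta=0.6542 Bond=10.7943
V0=54.8378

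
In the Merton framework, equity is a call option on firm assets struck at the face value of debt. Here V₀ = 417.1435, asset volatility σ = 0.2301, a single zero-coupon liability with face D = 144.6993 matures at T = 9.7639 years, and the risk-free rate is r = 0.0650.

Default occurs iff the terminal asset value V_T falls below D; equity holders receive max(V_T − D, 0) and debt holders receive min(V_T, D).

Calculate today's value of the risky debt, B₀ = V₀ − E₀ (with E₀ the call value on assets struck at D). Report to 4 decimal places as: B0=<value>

B0=76.3285

Work the structural quantities from V₀ = 417.1435 against face 144.6993:
d₁ = [ln(V₀/D) + (r + σ²/2)T] / (σ√T)
   = [ln(417.1435/144.6993) + (0.0650 + 0.5·0.2301²)·9.7639] / (0.2301·√9.7639)
   = [1.058772 + 0.893133] / 0.718999 = 2.714755
d₂ = d₁ − σ√T = 2.714755 − 0.718999 = 1.995756
N(d₁) = 0.996684,  N(d₂) = 0.977020,  e^(−rT) = 0.530119
E₀ = V₀·N(d₁) − D·e^(−rT)·N(d₂)
   = 417.1435·0.996684 − 144.6993·0.530119·0.977020 = 340.815048
B₀ = V₀ − E₀ = 417.1435 − 340.815048 = 76.328452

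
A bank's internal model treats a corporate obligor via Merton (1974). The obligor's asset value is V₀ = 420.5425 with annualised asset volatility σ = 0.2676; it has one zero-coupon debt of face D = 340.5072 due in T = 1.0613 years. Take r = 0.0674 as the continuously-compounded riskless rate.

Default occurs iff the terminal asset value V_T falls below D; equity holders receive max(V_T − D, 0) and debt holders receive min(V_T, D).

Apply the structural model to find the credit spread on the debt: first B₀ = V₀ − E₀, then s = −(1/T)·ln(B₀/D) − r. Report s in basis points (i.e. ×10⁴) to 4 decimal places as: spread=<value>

spread=239.0803

Equity is a call on the firm's assets struck at D = 340.5072:
d₁ = [ln(V₀/D) + (r + σ²/2)T] / (σ√T)
   = [ln(420.5425/340.5072) + (0.0674 + 0.5·0.2676²)·1.0613] / (0.2676·√1.0613)
   = [0.211109 + 0.109531] / 0.275680 = 1.163090
d₂ = d₁ − σ√T = 1.163090 − 0.275680 = 0.887410
N(d₁) = 0.877604,  N(d₂) = 0.812571,  e^(−rT) = 0.930967
E₀ = V₀·N(d₁) − D·e^(−rT)·N(d₂)
   = 420.5425·0.877604 − 340.5072·0.930967·0.812571 = 111.483852
B₀ = V₀ − E₀ = 420.5425 − 111.483852 = 309.058648
spread = −(1/T)·ln(B₀/D) − r = −(1/1.0613)·ln(309.058648/340.5072) − 0.0674 = 0.02390803
in basis points: 0.02390803 × 10⁴ = 239.0803 bp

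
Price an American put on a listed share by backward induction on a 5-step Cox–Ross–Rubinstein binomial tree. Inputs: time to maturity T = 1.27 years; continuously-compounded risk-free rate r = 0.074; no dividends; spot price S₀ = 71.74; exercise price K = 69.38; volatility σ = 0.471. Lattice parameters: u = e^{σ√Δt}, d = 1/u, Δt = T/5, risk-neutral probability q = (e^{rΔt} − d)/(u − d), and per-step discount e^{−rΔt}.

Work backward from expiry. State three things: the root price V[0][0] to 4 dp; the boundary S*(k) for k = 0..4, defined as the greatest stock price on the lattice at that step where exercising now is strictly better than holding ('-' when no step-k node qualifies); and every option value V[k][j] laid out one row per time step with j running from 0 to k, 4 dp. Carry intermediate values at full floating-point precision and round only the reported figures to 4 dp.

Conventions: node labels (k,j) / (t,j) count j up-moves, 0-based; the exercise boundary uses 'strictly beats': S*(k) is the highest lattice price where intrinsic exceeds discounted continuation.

Δt=0.25400  u=1.26792  d=0.78869  q=0.48053  discount=0.98138
step 5 (expiry): payoffs max(K−S,0) = 47.4870 34.1845 12.7991 0.0000 0.0000 0.0000
step 4: (k=4,j=0): S=27.7585, K−S=41.6215, hold=40.3296 ⇒ V=41.6215 exercise | (k=4,j=1): S=44.6251, K−S=24.7549, hold=23.4631 ⇒ V=24.7549 exercise | (k=4,j=2): S=71.7400, K−S=0.0000, hold=6.5250 ⇒ V=6.5250 continue | (k=4,j=3): S=115.3305, K−S=0.0000, hold=0.0000 ⇒ V=0.0000 continue | (k=4,j=4): S=185.4072, K−S=0.0000, hold=0.0000 ⇒ V=0.0000 continue  boundary S*=44.6251
step 3: (k=3,j=0): S=35.1955, K−S=34.1845, hold=32.8926 ⇒ V=34.1845 exercise | (k=3,j=1): S=56.5809, K−S=12.7991, hold=15.6972 ⇒ V=15.6972 continue | (k=3,j=2): S=90.9605, K−S=0.0000, hold=3.3264 ⇒ V=3.3264 continue | (k=3,j=3): S=146.2296, K−S=0.0000, hold=0.0000 ⇒ V=0.0000 continue  boundary S*=35.1955
step 2: (k=2,j=0): S=44.6251, K−S=24.7549, hold=24.8297 ⇒ V=24.8297 continue | (k=2,j=1): S=71.7400, K−S=0.0000, hold=9.5711 ⇒ V=9.5711 continue | (k=2,j=2): S=115.3305, K−S=0.0000, hold=1.6958 ⇒ V=1.6958 continue  boundary S*=-
step 1: (k=1,j=0): S=56.5809, K−S=12.7991, hold=17.1718 ⇒ V=17.1718 continue | (k=1,j=1): S=90.9605, K−S=0.0000, hold=5.6791 ⇒ V=5.6791 continue  boundary S*=-
step 0: (k=0,j=0): S=71.7400, K−S=0.0000, hold=11.4323 ⇒ V=11.4323 continue  boundary S*=-

price = 11.4323
boundary = - - - 35.1955 44.6251
tree:
11.4323
17.1718 5.6791
24.8297 9.5711 1.6958
34.1845 15.6972 3.3264 0.0000
41.6215 24.7549 6.5250 0.0000 0.0000
47.4870 34.1845 12.7991 0.0000 0.0000 0.0000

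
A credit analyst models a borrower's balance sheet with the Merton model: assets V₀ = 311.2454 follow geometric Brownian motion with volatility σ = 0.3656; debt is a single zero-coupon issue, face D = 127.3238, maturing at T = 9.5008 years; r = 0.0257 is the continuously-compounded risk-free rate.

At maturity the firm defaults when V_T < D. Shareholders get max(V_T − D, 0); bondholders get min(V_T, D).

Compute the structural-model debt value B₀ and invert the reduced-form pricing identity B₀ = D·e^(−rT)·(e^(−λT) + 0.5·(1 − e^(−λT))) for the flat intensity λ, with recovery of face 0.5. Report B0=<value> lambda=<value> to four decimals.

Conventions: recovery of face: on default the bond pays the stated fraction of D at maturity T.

B0=85.0571 lambda=0.0367

Apply the equity-as-call identities (strike 127.3238, horizon 9.5008 years):
d₁ = [ln(V₀/D) + (r + σ²/2)T] / (σ√T)
   = [ln(311.2454/127.3238) + (0.0257 + 0.5·0.3656²)·9.5008] / (0.3656·√9.5008)
   = [0.893848 + 0.879125] / 1.126902 = 1.573316
d₂ = d₁ − σ√T = 1.573316 − 1.126902 = 0.446413
N(d₁) = 0.942177,  N(d₂) = 0.672351,  e^(−rT) = 0.783354
E₀ = V₀·N(d₁) − D·e^(−rT)·N(d₂)
   = 311.2454·0.942177 − 127.3238·0.783354·0.672351 = 226.188306
B₀ = V₀ − E₀ = 311.2454 − 226.188306 = 85.057094
e^(−λT) = (B₀·e^(rT)/D − 0.5)/(1 − 0.5) = (85.0571·1.276562/127.3238 − 0.5)/0.5 = 0.70558317
λ = −ln(0.70558317)/9.5008 = 0.036705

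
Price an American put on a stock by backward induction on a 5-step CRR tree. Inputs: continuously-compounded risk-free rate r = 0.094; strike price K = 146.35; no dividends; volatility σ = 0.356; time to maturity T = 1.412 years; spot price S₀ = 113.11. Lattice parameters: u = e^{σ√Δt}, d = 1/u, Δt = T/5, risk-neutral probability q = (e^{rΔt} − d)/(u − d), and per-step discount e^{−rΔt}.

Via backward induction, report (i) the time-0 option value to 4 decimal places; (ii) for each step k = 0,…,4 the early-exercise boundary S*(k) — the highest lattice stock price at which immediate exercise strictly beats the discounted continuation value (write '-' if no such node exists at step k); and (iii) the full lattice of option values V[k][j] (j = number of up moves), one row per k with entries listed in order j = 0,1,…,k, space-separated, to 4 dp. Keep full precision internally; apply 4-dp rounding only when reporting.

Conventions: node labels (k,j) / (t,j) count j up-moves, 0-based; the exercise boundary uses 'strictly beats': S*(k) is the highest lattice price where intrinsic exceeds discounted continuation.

params: Δt=0.28240 u=1.20826 d=0.82763 q=0.52352 e^(-rΔt)=0.97380
t_5 payoffs: 102.4267 82.2265 52.7362 9.6835 0.0000 0.0000
t_4: node(4,0) S=53.0709 payoff=93.2791 vs cont=89.4453 → 93.2791 [stop]  node(4,1) S=77.4780 payoff=68.8720 vs cont=65.0381 → 68.8720 [stop]  node(4,2) S=113.1100 payoff=33.2400 vs cont=29.4062 → 33.2400 [stop]  node(4,3) S=165.1290 payoff=0.0000 vs cont=4.4931 → 4.4931 [wait]  node(4,4) S=241.0714 payoff=0.0000 vs cont=0.0000 → 0.0000 [wait]  ⇒ S*(4)=113.1100
t_3: node(3,0) S=64.1235 payoff=82.2265 vs cont=78.3926 → 82.2265 [stop]  node(3,1) S=93.6138 payoff=52.7362 vs cont=48.9024 → 52.7362 [stop]  node(3,2) S=136.6665 payoff=9.6835 vs cont=17.7139 → 17.7139 [wait]  node(3,3) S=199.5191 payoff=0.0000 vs cont=2.0848 → 2.0848 [wait]  ⇒ S*(3)=93.6138
t_2: node(2,0) S=77.4780 payoff=68.8720 vs cont=65.0381 → 68.8720 [stop]  node(2,1) S=113.1100 payoff=33.2400 vs cont=33.5001 → 33.5001 [wait]  node(2,2) S=165.1290 payoff=0.0000 vs cont=9.2820 → 9.2820 [wait]  ⇒ S*(2)=77.4780
t_1: node(1,0) S=93.6138 payoff=52.7362 vs cont=49.0350 → 52.7362 [stop]  node(1,1) S=136.6665 payoff=9.6835 vs cont=20.2760 → 20.2760 [wait]  ⇒ S*(1)=93.6138
t_0: node(0,0) S=113.1100 payoff=33.2400 vs cont=34.8063 → 34.8063 [wait]  ⇒ S*(0)=-

price = 34.8063
boundary = - 93.6138 77.4780 93.6138 113.1100
tree:
34.8063
52.7362 20.2760
68.8720 33.5001 9.2820
82.2265 52.7362 17.7139 2.0848
93.2791 68.8720 33.2400 4.4931 0.0000
102.4267 82.2265 52.7362 9.6835 0.0000 0.0000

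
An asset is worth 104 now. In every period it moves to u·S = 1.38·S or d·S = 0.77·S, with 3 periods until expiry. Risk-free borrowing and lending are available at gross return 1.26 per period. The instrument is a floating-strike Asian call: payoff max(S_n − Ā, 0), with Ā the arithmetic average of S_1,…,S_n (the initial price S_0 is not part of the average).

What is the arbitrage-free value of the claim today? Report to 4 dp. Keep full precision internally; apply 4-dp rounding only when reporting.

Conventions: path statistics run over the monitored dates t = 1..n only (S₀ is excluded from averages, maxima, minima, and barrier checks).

Risk-neutral up-probability p* = (R−d)/(u−d) = (1.26−0.77)/(1.38−0.77) = 0.8033; the claim prices as the p*-weighted sum of path payoffs discounted by R^3.
Enumerate all 2^3 = 8 price paths (U = up ×1.38, D = down ×0.77); each path with k up-moves has probability p*^k·(1−p*)^(3−k).
DDD: Ā=63.0737, payoff=0.0000, prob=0.007613
UDD: Ā=113.0411, payoff=0.0000, prob=0.031086
DUD: Ā=91.8945, payoff=0.0000, prob=0.031086
UUD: Ā=164.6940, payoff=0.0000, prob=0.126936
DDU: Ā=75.6115, payoff=9.4815, prob=0.031086
UDU: Ā=135.5116, payoff=16.9928, prob=0.126936
DUU: Ā=114.3649, payoff=38.1394, prob=0.126936
UUU: Ā=204.9657, payoff=68.3538, prob=0.518321
Price = Σ prob·payoff / R^3 = 42.722191 / 2.000376 = 21.3571

price = 21.3571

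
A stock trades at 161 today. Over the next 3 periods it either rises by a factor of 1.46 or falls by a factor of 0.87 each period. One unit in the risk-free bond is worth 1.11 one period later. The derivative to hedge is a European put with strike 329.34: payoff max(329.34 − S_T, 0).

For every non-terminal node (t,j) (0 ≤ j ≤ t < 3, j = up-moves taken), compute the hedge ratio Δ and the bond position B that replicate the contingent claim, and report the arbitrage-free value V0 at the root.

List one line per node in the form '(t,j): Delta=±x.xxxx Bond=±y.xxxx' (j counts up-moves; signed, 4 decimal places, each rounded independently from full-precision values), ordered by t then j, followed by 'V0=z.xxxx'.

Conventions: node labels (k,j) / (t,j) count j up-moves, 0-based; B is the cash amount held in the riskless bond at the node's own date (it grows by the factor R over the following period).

Under the risk-neutral measure, an up-move has probability p* = (R−d)/(u−d) = 0.4068 and values discount at R = 1.11.
Expiry values: V(3,0)=223.3210, V(3,1)=151.4231, V(3,2)=30.7668, V(3,3)=0.0000
(2,0): S=121.8609. Δ = (V_up−V_dn)/(S_up−S_dn) = (151.4231−223.3210)/(177.9169−106.0190) = -1.0000. V = [p*·151.4231 + (1−p*)·223.3210]/1.11 = 174.8418. B = V − Δ·S = 296.7027.
(2,1): S=204.5022. Δ = (V_up−V_dn)/(S_up−S_dn) = (30.7668−151.4231)/(298.5732−177.9169) = -1.0000. V = [p*·30.7668 + (1−p*)·151.4231]/1.11 = 92.2005. B = V − Δ·S = 296.7027.
(2,2): S=343.1876. Δ = (V_up−V_dn)/(S_up−S_dn) = (0.0000−30.7668)/(501.0539−298.5732) = -0.1519. V = [p*·0.0000 + (1−p*)·30.7668]/1.11 = 16.4428. B = V − Δ·S = 68.5899.
(1,0): S=140.0700. Δ = (V_up−V_dn)/(S_up−S_dn) = (92.2005−174.8418)/(204.5022−121.8609) = -1.0000. V = [p*·92.2005 + (1−p*)·174.8418]/1.11 = 127.2297. B = V − Δ·S = 267.2997.
(1,1): S=235.0600. Δ = (V_up−V_dn)/(S_up−S_dn) = (16.4428−92.2005)/(343.1876−204.5022) = -0.5463. V = [p*·16.4428 + (1−p*)·92.2005]/1.11 = 55.3007. B = V − Δ·S = 183.7036.
(0,0): S=161.0000. Δ = (V_up−V_dn)/(S_up−S_dn) = (55.3007−127.2297)/(235.0600−140.0700) = -0.7572. V = [p*·55.3007 + (1−p*)·127.2297]/1.11 = 88.2617. B = V − Δ·S = 210.1753.
Verification: the root portfolio costs Δ(0,0)·S0 + B(0,0) = 88.2617, matching V0.

(0,0): Delta=-0.7572 Bond=210.1753
(1,0): Delta=-1.0000 Bond=267.2997
(1,1): Delta=-0.5463 Bond=183.7036
(2,0): Delta=-1.0000 Bond=296.7027
(2,1): Delta=-1.0000 Bond=296.7027
(2,2): Delta=-0.1519 Bond=68.5899
V0=88.2617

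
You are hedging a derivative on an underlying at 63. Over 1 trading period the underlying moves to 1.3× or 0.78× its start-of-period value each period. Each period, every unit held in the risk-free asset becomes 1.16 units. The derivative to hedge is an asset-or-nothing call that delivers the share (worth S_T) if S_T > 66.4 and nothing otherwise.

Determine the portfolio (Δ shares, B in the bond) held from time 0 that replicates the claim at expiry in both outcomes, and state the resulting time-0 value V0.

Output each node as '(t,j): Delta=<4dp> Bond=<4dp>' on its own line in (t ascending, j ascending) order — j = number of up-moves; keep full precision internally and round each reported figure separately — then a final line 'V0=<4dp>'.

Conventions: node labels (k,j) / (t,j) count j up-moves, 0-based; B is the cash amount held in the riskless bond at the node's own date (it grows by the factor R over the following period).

No-arbitrage ⇒ martingale measure with p* = (R−d)/(u−d) = 0.7308.
Terminal payoffs: V(1,0)=0.0000, V(1,1)=81.9000
Node (0,0) S=63.0000: V=(p*·81.9000+(1−p*)·0.0000)/1.16=51.5948; Δ=(81.9000−0.0000)/(81.9000−49.1400)=2.5000; B=V−Δ·S=-105.9052
As a check, the time-0 holding Δ(0,0)·S0 + B(0,0) comes to 51.5948 — exactly V0.

(0,0): Delta=2.5000 Bond=-105.9052
V0=51.5948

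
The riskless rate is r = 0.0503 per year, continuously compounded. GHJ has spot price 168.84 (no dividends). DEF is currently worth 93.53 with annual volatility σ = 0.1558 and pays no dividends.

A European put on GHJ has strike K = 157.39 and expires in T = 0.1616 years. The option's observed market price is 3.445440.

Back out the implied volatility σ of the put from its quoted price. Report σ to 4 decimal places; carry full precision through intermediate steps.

sigma = 0.3190

At σ = 0.3190 the Black–Scholes value reproduces the quote:
σ√T = 0.319·√0.1616 = 0.128236
d₁ = (ln(S/K) + (r+σ²/2)T) / (σ√T) = (ln(168.84/157.39) + (0.0503+0.319²/2)·0.1616) / 0.128236 = (0.070225 + 0.016351) / 0.128236 = 0.675124
d₂ = d₁ − σ√T = 0.675124 − 0.128236 = 0.546888
e^{−rT} = 0.991904
N(−d₁) = 0.249798,  N(−d₂) = 0.292228
V = K·e^{−rT}·N(−d₂) − S·N(−d₁) = 45.621415 − 42.175974 = 3.445440 (the quoted price), and the Black–Scholes price is strictly increasing in σ, so σ is unique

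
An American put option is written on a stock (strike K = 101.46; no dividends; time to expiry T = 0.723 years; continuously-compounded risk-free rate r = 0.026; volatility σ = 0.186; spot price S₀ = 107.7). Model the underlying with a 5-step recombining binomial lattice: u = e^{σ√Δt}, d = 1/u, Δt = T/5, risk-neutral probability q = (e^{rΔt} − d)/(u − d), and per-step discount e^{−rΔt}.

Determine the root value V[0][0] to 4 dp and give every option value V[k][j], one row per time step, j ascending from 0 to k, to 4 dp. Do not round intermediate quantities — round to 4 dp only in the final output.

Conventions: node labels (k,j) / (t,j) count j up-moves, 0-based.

Δt=0.14460  u=1.07329  d=0.93171  q=0.50893  discount=0.99625
step 5 (expiry): payoffs max(K−S,0) = 25.8412 14.3508 1.1144 0.0000 0.0000 0.0000
k=4: (k=4,j=0): S=81.1609, K−S=20.2991, hold=19.9183 ⇒ V=20.2991 exercise | (k=4,j=1): S=93.4935, K−S=7.9665, hold=7.5858 ⇒ V=7.9665 exercise | (k=4,j=2): S=107.7000, K−S=0.0000, hold=0.5452 ⇒ V=0.5452 continue | (k=4,j=3): S=124.0652, K−S=0.0000, hold=0.0000 ⇒ V=0.0000 continue | (k=4,j=4): S=142.9172, K−S=0.0000, hold=0.0000 ⇒ V=0.0000 continue
k=3: (k=3,j=0): S=87.1092, K−S=14.3508, hold=13.9700 ⇒ V=14.3508 exercise | (k=3,j=1): S=100.3456, K−S=1.1144, hold=4.1738 ⇒ V=4.1738 continue | (k=3,j=2): S=115.5934, K−S=0.0000, hold=0.2667 ⇒ V=0.2667 continue | (k=3,j=3): S=133.1580, K−S=0.0000, hold=0.0000 ⇒ V=0.0000 continue
k=2: (k=2,j=0): S=93.4935, K−S=7.9665, hold=9.1370 ⇒ V=9.1370 continue | (k=2,j=1): S=107.7000, K−S=0.0000, hold=2.1772 ⇒ V=2.1772 continue | (k=2,j=2): S=124.0652, K−S=0.0000, hold=0.1305 ⇒ V=0.1305 continue
k=1: (k=1,j=0): S=100.3456, K−S=1.1144, hold=5.5739 ⇒ V=5.5739 continue | (k=1,j=1): S=115.5934, K−S=0.0000, hold=1.1313 ⇒ V=1.1313 continue
k=0: (k=0,j=0): S=107.7000, K−S=0.0000, hold=3.3005 ⇒ V=3.3005 continue

price = 3.3005
tree:
3.3005
5.5739 1.1313
9.1370 2.1772 0.1305
14.3508 4.1738 0.2667 0.0000
20.2991 7.9665 0.5452 0.0000 0.0000
25.8412 14.3508 1.1144 0.0000 0.0000 0.0000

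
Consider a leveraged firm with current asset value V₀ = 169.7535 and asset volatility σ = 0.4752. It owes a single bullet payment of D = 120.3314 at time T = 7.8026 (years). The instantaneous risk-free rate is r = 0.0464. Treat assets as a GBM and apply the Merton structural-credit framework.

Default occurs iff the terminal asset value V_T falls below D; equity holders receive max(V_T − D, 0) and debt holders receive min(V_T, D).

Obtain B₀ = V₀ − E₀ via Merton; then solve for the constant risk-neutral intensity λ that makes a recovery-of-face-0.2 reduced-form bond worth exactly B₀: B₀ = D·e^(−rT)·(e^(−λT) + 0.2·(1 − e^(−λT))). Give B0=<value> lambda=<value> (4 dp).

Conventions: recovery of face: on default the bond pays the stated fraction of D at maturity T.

Work the structural quantities from V₀ = 169.7535 against face 120.3314:
d₁ = [ln(V₀/D) + (r + σ²/2)T] / (σ√T)
   = [ln(169.7535/120.3314) + (0.0464 + 0.5·0.4752²)·7.8026] / (0.4752·√7.8026)
   = [0.344098 + 1.243013] / 1.327383 = 1.195669
d₂ = d₁ − σ√T = 1.195669 − 1.327383 = -0.131713
N(d₁) = 0.884087,  N(d₂) = 0.447606,  e^(−rT) = 0.696254
E₀ = V₀·N(d₁) − D·e^(−rT)·N(d₂)
   = 169.7535·0.884087 − 120.3314·0.696254·0.447606 = 112.575951
B₀ = V₀ − E₀ = 169.7535 − 112.575951 = 57.177549
e^(−λT) = (B₀·e^(rT)/D − 0.2)/(1 − 0.2) = (57.1775·1.436257/120.3314 − 0.2)/0.8 = 0.60307744
λ = −ln(0.60307744)/7.8026 = 0.064813

B0=57.1775 lambda=0.0648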